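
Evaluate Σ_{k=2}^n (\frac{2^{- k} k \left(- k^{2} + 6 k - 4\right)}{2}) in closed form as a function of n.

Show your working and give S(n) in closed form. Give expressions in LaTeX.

r(k) = (k**3 - 3*k**2 - 5*k - 1)/(2*k*(k**2 - 6*k + 4)) after simplifying.
Factor: A=1/2; B=1; C=k**3 - 6*k**2 + 4*k.
Need (1/2)·f(k+1) − (1)·f(k) = k**3 - 6*k**2 + 4*k.
From deg A=0, deg B=0, deg C=3: d=3.
Match coefficients ⇒ f(k) = -2*(k**3 - 3*k**2 + k - 1).
Certificate R = B(k−1)f/C = -2*(k**3 - 3*k**2 + k - 1)/(k*(k**2 - 6*k + 4)) gives s_k = (k**3 - 3*k**2 + k - 1)/2**k.
Verify: k*(-k**2 + 6*k - 4)/(2*2**k) matches t_k.
Telescope: S(n) = s_(n+1) − s_(2) = 2**(-n - 1)*(n**3 - 2*n - 2) − (-3/4) = 2**(-n - 2)*(3*2**n + 2*n**3 - 4*n - 4).

S(n) = 2^{- n - 2} \left(3 \cdot 2^{n} + 2 n^{3} - 4 n - 4\right)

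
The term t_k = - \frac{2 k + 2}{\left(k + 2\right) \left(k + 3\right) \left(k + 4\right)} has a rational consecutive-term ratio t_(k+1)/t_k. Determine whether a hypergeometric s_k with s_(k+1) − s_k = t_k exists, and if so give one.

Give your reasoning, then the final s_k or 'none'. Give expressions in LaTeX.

t_(k+1)/t_k = (k + 2)**2/((k + 1)*(k + 5)).
Normal form (A,B,C) = (k + 2, k + 5, k + 1).
Solve (k + 2)·f(k+1) − (k + 4)·f(k) = k + 1.
Bound: deg f ≤ 2.
Match coefficients ⇒ f(k) = k*(k + 1)/4.
Then R = B(k−1)f/C = k*(k + 4)/4, so s_k = R(k)·t_k = -k*(k + 1)/(2*(k + 2)*(k + 3)).
Verify: 2*(-k - 1)/(k**3 + 9*k**2 + 26*k + 24) matches t_k.

s_k = - \frac{k \left(k + 1\right)}{2 \left(k + 2\right) \left(k + 3\right)}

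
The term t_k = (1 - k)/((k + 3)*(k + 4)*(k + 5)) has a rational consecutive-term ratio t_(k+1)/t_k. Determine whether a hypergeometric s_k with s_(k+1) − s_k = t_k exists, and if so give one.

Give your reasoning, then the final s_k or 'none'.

Ratio r(k) = k*(k + 3)/((k - 1)*(k + 6)).
So A=k + 3 and B=k + 6, with C=k - 1.
Set up (k + 3)·f(k+1) − (k + 5)·f(k) − (k - 1) = 0.
d = 2 from the (1,1,1) case.
Solving with deg f ≤ 2: f(k) = k*(k - 5)/12.
Then R = B(k−1)f/C = k*(k - 5)*(k + 5)/(12*(k - 1)), so s_k = R(k)·t_k = k*(5 - k)/(12*(k + 3)*(k + 4)).
s_(k+1) − s_k = (1 - k)/(k**3 + 12*k**2 + 47*k + 60) = t_k.

s_k = k*(5 - k)/(12*(k + 3)*(k + 4))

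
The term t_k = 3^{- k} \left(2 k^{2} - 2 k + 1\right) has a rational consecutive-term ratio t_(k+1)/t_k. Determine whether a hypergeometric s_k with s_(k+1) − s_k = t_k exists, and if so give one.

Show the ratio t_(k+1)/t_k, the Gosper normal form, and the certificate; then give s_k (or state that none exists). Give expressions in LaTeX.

s_k = 3^{1 - k} \left(- k^{2} - 1\right)

Compute t_(k+1)/t_k: get (2*k**2 + 2*k + 1)/(3*(2*k**2 - 2*k + 1)).
A = 1/3, B = 1, C = k**2 - k + 1/2.
Solve (1/3)·f(k+1) − (1)·f(k) = k**2 - k + 1/2.
Bound: deg f ≤ 2.
Solving with deg f ≤ 2: f(k) = -3*(k**2 + 1)/2.
So s_k = (B(k−1)f/C)·t_k = (-3*(k**2 + 1)/(2*k**2 - 2*k + 1))·t_k = 3**(1 - k)*(-k**2 - 1).
Check: Δs_k = (2*k**2 - 2*k + 1)/3**k. ✓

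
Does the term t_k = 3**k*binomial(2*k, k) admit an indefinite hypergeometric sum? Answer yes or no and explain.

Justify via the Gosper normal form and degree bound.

Ratio r(k) = 6*(2*k + 1)/(k + 1).
A = 12*k + 6, B = k + 1, C = 1.
Key eq: (12*k + 6)·f(k+1) = (k)·f(k) + (1).
d = -1 from the (1,1,0) case.
deg f ≤ -1 is impossible — no certificate.

No — key equation has no polynomial f.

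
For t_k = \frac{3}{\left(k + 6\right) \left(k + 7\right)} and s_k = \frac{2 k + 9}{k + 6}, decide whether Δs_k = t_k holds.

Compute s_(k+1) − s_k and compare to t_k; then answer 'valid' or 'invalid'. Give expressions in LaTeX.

s_(k+1) = (2*k + 11)/(k + 7)
s_(k+1) − s_k = 3/(k**2 + 13*k + 42)
(s_(k+1) − s_k) − t_k = 0

valid (s_(k+1) − s_k reduces to t_k)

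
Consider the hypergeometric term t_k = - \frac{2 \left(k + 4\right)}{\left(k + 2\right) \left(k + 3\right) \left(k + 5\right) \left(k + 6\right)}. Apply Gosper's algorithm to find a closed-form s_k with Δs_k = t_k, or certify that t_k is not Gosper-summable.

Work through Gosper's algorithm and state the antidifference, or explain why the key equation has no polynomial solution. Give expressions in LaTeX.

s_k = \frac{k \left(- k - 7\right)}{10 \left(k^{2} + 7 k + 10\right)}

t_(k+1)/t_k = (k + 2)*(k + 5)**2/((k + 4)**2*(k + 7)).
So A=k + 2 and B=k + 7, with C=k**2 + 8*k + 16.
Need (k + 2)·f(k+1) − (k + 6)·f(k) = k**2 + 8*k + 16.
deg f ≤ 4 (via 1,1,2).
Solve for f: f(k) = k*(k + 3)*(k + 4)*(k + 7)/20 (degree 4 ≤ 4).
Certificate R = B(k−1)f/C = k*(k + 3)*(k + 6)*(k + 7)/(20*(k + 4)) gives s_k = k*(-k - 7)/(10*(k**2 + 7*k + 10)).
Verify: 2*(-k - 4)/(k**4 + 16*k**3 + 91*k**2 + 216*k + 180) matches t_k.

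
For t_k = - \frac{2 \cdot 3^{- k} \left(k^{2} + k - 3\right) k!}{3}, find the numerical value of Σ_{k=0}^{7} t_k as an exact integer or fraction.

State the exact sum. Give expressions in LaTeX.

Σ = -86684/729

t_(k+1)/t_k = (k + 1)*(k + (k + 1)**2 - 2)/(3*(k**2 + k - 3)).
Normal form (A,B,C) = (k/3 + 1/3, 1, k**2 + k - 3).
Key eq: (k/3 + 1/3)·f(k+1) = (1)·f(k) + (k**2 + k - 3).
d = 1 from the (1,0,2) case.
Solving with deg f ≤ 1: f(k) = 3*(k + 2).
R(k) = B(k−1)·f(k)/C(k) = 3*(k + 2)/(k**2 + k - 3); s_k = R·t_k = -2*(k + 2)*factorial(k)/3**k.
s_(k+1) − s_k = -2*(k**2 + k - 3)*factorial(k)/(3*3**k) = t_k.
Σ_(k=0)^(7) t_k = s_(8) − s_(0) = -89600/729 − (-4) = -86684/729.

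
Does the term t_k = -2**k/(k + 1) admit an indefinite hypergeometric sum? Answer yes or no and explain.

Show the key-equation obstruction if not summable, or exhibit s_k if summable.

No — negative degree bound, so no certificate f.

Step 1: r(k) = 2*(k + 1)/(k + 2).
A = 2*k + 2, B = k + 2, C = 1.
Need (2*k + 2)·f(k+1) − (k + 1)·f(k) = 1.
Bound: deg f ≤ -1.
Bound -1 < 0, so the key equation has no polynomial solution.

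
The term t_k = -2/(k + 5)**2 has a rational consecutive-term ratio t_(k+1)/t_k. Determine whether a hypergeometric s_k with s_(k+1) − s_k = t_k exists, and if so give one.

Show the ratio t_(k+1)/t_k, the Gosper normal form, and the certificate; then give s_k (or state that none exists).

The ratio is (k + 5)**2/(k + 6)**2.
A = k**2 + 10*k + 25, B = k**2 + 12*k + 36, C = 1.
Solve (k**2 + 10*k + 25)·f(k+1) − (k**2 + 10*k + 25)·f(k) = 1.
Degrees (2,2,0) ⇒ d ≤ 0.
Write f(k) = c0. Then LHS − RHS = -1, requiring -1 = 0: contradictory. No certificate.

no hypergeometric antidifference exists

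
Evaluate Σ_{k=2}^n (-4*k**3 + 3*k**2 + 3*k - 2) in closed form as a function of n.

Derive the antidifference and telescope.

S(n) = n**2*(-n**2 - n + 2)

Compute t_(k+1)/t_k: get k*(4*k**2 + 9*k + 3)/(4*k**3 - 3*k**2 - 3*k + 2).
Factor: A=1; B=1; C=k**3 - 3*k**2/4 - 3*k/4 + 1/2.
Set up (1)·f(k+1) − (1)·f(k) − (k**3 - 3*k**2/4 - 3*k/4 + 1/2) = 0.
d = 4 from the (0,0,3) case.
Solve for f: f(k) = k*(k**3 - 3*k**2 + k + 3)/4 (degree 4 ≤ 4).
Certificate R = B(k−1)f/C = k*(k**3 - 3*k**2 + k + 3)/((k - 1)*(4*k**2 + k - 2)) gives s_k = k*(-k**3 + 3*k**2 - k - 3).
Δs = -4*k**3 + 3*k**2 + 3*k - 2, as required.
s_(n+1) = -n**4 - n**3 + 2*n**2 - 2 and s_(2) = -2, so S(n) = n**2*(-n**2 - n + 2).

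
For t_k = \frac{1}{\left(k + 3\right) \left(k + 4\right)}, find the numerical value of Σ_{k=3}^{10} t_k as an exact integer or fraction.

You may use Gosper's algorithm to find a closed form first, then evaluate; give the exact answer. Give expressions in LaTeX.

Σ = 2/21

Step 1: r(k) = (k + 3)/(k + 5).
A = k + 3, B = k + 5, C = 1.
Key eq: (k + 3)·f(k+1) = (k + 4)·f(k) + (1).
Degrees (1,1,0) ⇒ d ≤ 1.
Coefficient equations give f(k) = k/3.
Get s_k = R·t_k = k/(3*(k + 3)) with R(k) = B(k−1)f(k)/C(k) = k*(k + 4)/3.
s_(k+1) − s_k = 1/(k**2 + 7*k + 12) = t_k.
Telescoping: Σ = s_(11) − s_(3) = 11/42 − (1/6) = 2/21.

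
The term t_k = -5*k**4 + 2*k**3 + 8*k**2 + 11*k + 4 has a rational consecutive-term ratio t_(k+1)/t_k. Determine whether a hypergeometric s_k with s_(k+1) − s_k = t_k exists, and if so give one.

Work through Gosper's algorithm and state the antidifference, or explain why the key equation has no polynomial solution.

Compute t_(k+1)/t_k: get (5*k**4 + 18*k**3 + 16*k**2 - 13*k - 20)/(5*k**4 - 2*k**3 - 8*k**2 - 11*k - 4).
A = 1, B = 1, C = k**4 - 2*k**3/5 - 8*k**2/5 - 11*k/5 - 4/5.
Key eq: (1)·f(k+1) = (1)·f(k) + (k**4 - 2*k**3/5 - 8*k**2/5 - 11*k/5 - 4/5).
From deg A=0, deg B=0, deg C=4: d=5.
Solve for f: f(k) = k**2*(k**3 - 3*k**2 - 2)/5 (degree 5 ≤ 5).
Get s_k = R·t_k = k**2*(-k**3 + 3*k**2 + 2) with R(k) = B(k−1)f(k)/C(k) = k**2*(k**3 - 3*k**2 - 2)/(5*k**4 - 2*k**3 - 8*k**2 - 11*k - 4).
s_(k+1) − s_k = -5*k**4 + 2*k**3 + 8*k**2 + 11*k + 4 = t_k.

s_k = k**2*(-k**3 + 3*k**2 + 2)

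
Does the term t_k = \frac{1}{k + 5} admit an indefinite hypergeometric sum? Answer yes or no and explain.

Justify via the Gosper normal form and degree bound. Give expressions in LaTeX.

Ratio r(k) = (k + 5)/(k + 6).
A = k + 5, B = k + 6, C = 1.
f must satisfy (k + 5)·f(k+1) − (k + 5)·f(k) = 1.
From deg A=1, deg B=1, deg C=0: d=0.
Generic f = c0 gives residual -1; -1 = 0 cannot hold, so t_k is not Gosper-summable.

No. Not Gosper-summable.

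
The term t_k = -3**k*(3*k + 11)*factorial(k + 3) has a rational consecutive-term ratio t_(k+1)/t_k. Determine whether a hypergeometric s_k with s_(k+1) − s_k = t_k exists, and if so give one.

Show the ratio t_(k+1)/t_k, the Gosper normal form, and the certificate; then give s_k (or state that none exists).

t_(k+1)/t_k = 3*(k + 4)*(3*k + 14)/(3*k + 11).
Take A(k)=3*k + 12, B(k)=1, C(k)=k + 11/3.
f must satisfy (3*k + 12)·f(k+1) − (1)·f(k) = k + 11/3.
deg f ≤ 0 (via 1,0,1).
Match coefficients ⇒ f(k) = 1/3.
Certificate R = B(k−1)f/C = 1/(3*k + 11) gives s_k = -3**k*factorial(k + 3).
Check: Δs_k = -3**k*(3*k + 11)*factorial(k + 3). ✓

s_k = -3**k*factorial(k + 3)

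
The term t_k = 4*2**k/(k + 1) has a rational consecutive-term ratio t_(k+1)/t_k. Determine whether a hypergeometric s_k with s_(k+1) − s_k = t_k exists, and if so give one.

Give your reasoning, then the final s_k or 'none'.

none (Gosper's algorithm certifies no s_k)

The ratio is 2*(k + 1)/(k + 2).
Gosper form: A/B · C(k+1)/C(k) with A=2*k + 2, B=k + 2, C=1.
Key eq: (2*k + 2)·f(k+1) = (k + 1)·f(k) + (1).
Bound: deg f ≤ -1.
deg f ≤ -1 is impossible — no certificate.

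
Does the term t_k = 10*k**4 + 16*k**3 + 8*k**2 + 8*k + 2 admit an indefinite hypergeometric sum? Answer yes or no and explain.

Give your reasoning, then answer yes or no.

Yes. s_k = k*(2*k**4 - k**3 - 2*k**2 + 4*k - 1).

Step 1: r(k) = (5*k**4 + 28*k**3 + 58*k**2 + 56*k + 22)/(5*k**4 + 8*k**3 + 4*k**2 + 4*k + 1).
Take A(k)=1, B(k)=1, C(k)=k**4 + 8*k**3/5 + 4*k**2/5 + 4*k/5 + 1/5.
f must satisfy (1)·f(k+1) − (1)·f(k) = k**4 + 8*k**3/5 + 4*k**2/5 + 4*k/5 + 1/5.
From deg A=0, deg B=0, deg C=4: d=5.
Coefficient equations give f(k) = k*(2*k**4 - k**3 - 2*k**2 + 4*k - 1)/10.
Get s_k = R·t_k = k*(2*k**4 - k**3 - 2*k**2 + 4*k - 1) with R(k) = B(k−1)f(k)/C(k) = k*(2*k**4 - k**3 - 2*k**2 + 4*k - 1)/(2*(5*k**4 + 8*k**3 + 4*k**2 + 4*k + 1)).
Verify: 10*k**4 + 16*k**3 + 8*k**2 + 8*k + 2 matches t_k.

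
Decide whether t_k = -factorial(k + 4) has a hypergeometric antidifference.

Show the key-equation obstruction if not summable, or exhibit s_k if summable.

No — negative degree bound, so no certificate f.

Compute t_(k+1)/t_k: get k + 5.
Take A(k)=k + 5, B(k)=1, C(k)=1.
Solve (k + 5)·f(k+1) − (1)·f(k) = 1.
Degrees (1,0,0) ⇒ d ≤ -1.
d = -1 < 0 ⇒ no nonzero polynomial f; not summable.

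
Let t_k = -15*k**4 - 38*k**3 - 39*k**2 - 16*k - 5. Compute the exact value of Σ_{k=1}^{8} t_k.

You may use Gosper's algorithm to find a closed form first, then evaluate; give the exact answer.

Σ = -189400

Compute t_(k+1)/t_k: get (15*k**4 + 98*k**3 + 243*k**2 + 268*k + 113)/(15*k**4 + 38*k**3 + 39*k**2 + 16*k + 5).
Take A(k)=1, B(k)=1, C(k)=k**4 + 38*k**3/15 + 13*k**2/5 + 16*k/15 + 1/3.
Need (1)·f(k+1) − (1)·f(k) = k**4 + 38*k**3/15 + 13*k**2/5 + 16*k/15 + 1/3.
Degrees (0,0,4) ⇒ d ≤ 5.
Solving with deg f ≤ 5: f(k) = k*(3*k**4 + 2*k**3 - k**2 - 2*k + 3)/15.
R(k) = B(k−1)·f(k)/C(k) = k*(3*k**4 + 2*k**3 - k**2 - 2*k + 3)/(15*k**4 + 38*k**3 + 39*k**2 + 16*k + 5); s_k = R·t_k = k*(-3*k**4 - 2*k**3 + k**2 + 2*k - 3).
Δs = -15*k**4 - 38*k**3 - 39*k**2 - 16*k - 5, as required.
Telescoping: Σ = s_(9) − s_(1) = -189405 − (-5) = -189400.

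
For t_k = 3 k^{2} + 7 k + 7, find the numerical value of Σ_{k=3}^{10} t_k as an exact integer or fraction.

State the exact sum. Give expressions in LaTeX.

r(k) = (3*k**2 + 13*k + 17)/(3*k**2 + 7*k + 7) after simplifying.
Factor: A=1; B=1; C=k**2 + 7*k/3 + 7/3.
Key eq: (1)·f(k+1) = (1)·f(k) + (k**2 + 7*k/3 + 7/3).
Bound: deg f ≤ 3.
Solving with deg f ≤ 3: f(k) = k*(k**2 + 2*k + 4)/3.
Then R = B(k−1)f/C = k*(k**2 + 2*k + 4)/(3*k**2 + 7*k + 7), so s_k = R(k)·t_k = k*(k**2 + 2*k + 4).
Check: Δs_k = 3*k**2 + 7*k + 7. ✓
Telescoping: Σ = s_(11) − s_(3) = 1617 − (57) = 1560.

Σ = 1560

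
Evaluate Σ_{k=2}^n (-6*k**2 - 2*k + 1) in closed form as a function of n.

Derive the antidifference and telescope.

S(n) = -2*n**3 - 4*n**2 - n + 7

r(k) = (6*k**2 + 14*k + 7)/(6*k**2 + 2*k - 1) after simplifying.
Take A(k)=1, B(k)=1, C(k)=k**2 + k/3 - 1/6.
Solve (1)·f(k+1) − (1)·f(k) = k**2 + k/3 - 1/6.
From deg A=0, deg B=0, deg C=2: d=3.
Match coefficients ⇒ f(k) = k*(2*k**2 - 2*k - 1)/6.
Certificate R = B(k−1)f/C = k*(2*k**2 - 2*k - 1)/(6*k**2 + 2*k - 1) gives s_k = k*(-2*k**2 + 2*k + 1).
s_(k+1) − s_k = -6*k**2 - 2*k + 1 = t_k.
Evaluate: s_(n+1) = -2*n**3 - 4*n**2 - n + 1; subtract s_(2) = -6 ⇒ S(n) = -2*n**3 - 4*n**2 - n + 7.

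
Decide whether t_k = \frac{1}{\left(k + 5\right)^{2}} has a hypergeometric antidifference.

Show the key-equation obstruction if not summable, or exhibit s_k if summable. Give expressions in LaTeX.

No — key equation has no polynomial f.

t_(k+1)/t_k = (k + 5)**2/(k + 6)**2.
A = k**2 + 10*k + 25, B = k**2 + 12*k + 36, C = 1.
Need (k**2 + 10*k + 25)·f(k+1) − (k**2 + 10*k + 25)·f(k) = 1.
From deg A=2, deg B=2, deg C=0: d=0.
Write f(k) = c0. Then LHS − RHS = -1, requiring -1 = 0: contradictory. No certificate.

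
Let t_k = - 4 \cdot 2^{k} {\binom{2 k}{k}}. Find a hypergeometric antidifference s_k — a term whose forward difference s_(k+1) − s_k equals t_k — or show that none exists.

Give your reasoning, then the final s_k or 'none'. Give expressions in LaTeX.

not Gosper-summable; s_k does not exist

The ratio is 4*(2*k + 1)/(k + 1).
Normal form (A,B,C) = (8*k + 4, k + 1, 1).
Key eq: (8*k + 4)·f(k+1) = (k)·f(k) + (1).
Bound: deg f ≤ -1.
d = -1 < 0 ⇒ no nonzero polynomial f; not summable.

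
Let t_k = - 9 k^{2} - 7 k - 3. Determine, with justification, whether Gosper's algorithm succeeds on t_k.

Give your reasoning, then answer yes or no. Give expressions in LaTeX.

Yes. s_k = k \left(- 3 k^{2} + k - 1\right).

Step 1: r(k) = (9*k**2 + 25*k + 19)/(9*k**2 + 7*k + 3).
Gosper form: A/B · C(k+1)/C(k) with A=1, B=1, C=k**2 + 7*k/9 + 1/3.
Set up (1)·f(k+1) − (1)·f(k) − (k**2 + 7*k/9 + 1/3) = 0.
deg f ≤ 3 (via 0,0,2).
Solving with deg f ≤ 3: f(k) = k*(3*k**2 - k + 1)/9.
Then R = B(k−1)f/C = k*(3*k**2 - k + 1)/(9*k**2 + 7*k + 3), so s_k = R(k)·t_k = k*(-3*k**2 + k - 1).
Check: Δs_k = -9*k**2 - 7*k - 3. ✓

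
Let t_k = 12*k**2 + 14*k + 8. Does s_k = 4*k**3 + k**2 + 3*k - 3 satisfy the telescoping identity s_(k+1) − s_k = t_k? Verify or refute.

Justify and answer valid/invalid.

s_(k+1) = 3*k + 4*(k + 1)**3 + (k + 1)**2
s_(k+1) − s_k = 12*k**2 + 14*k + 8
(s_(k+1) − s_k) − t_k = 0

Valid — Δs_k = t_k.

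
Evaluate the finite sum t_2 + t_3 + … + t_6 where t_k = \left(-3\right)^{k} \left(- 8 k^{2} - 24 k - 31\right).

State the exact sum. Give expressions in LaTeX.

r(k) = 3*(-8*k**2 - 40*k - 63)/(8*k**2 + 24*k + 31) after simplifying.
Take A(k)=-3, B(k)=1, C(k)=k**2 + 3*k + 31/8.
Set up (-3)·f(k+1) − (1)·f(k) − (k**2 + 3*k + 31/8) = 0.
Degrees (0,0,2) ⇒ d ≤ 2.
Solve for f: f(k) = -(2*k**2 + 3*k + 4)/8 (degree 2 ≤ 2).
Then R = B(k−1)f/C = -(2*k**2 + 3*k + 4)/(8*k**2 + 24*k + 31), so s_k = R(k)·t_k = (-3)**k*(2*k**2 + 3*k + 4).
Δs = (-3)**k*(-8*k**2 - 24*k - 31), as required.
Sum = s_(7) − s_(2); s_(7) = -269001, s_(2) = 162 ⇒ -269163.

Σ = -269163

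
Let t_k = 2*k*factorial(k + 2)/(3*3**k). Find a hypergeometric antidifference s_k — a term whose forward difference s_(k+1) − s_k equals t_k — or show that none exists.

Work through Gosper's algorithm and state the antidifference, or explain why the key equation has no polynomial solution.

s_k = 2*factorial(k + 2)/3**k

r(k) = (k + 1)*(k + 3)/(3*k) after simplifying.
Normal form (A,B,C) = (k/3 + 1, 1, k).
Solve (k/3 + 1)·f(k+1) − (1)·f(k) = k.
Bound: deg f ≤ 0.
Solving with deg f ≤ 0: f(k) = 3.
R(k) = B(k−1)·f(k)/C(k) = 3/k; s_k = R·t_k = 2*factorial(k + 2)/3**k.
Check: Δs_k = 2*k*factorial(k + 2)/(3*3**k). ✓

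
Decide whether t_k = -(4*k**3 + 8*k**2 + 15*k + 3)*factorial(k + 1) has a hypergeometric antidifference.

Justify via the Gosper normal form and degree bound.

Ratio r(k) = (4*k**4 + 28*k**3 + 83*k**2 + 116*k + 60)/(4*k**3 + 8*k**2 + 15*k + 3).
So A=k + 2 and B=1, with C=k**3 + 2*k**2 + 15*k/4 + 3/4.
Need (k + 2)·f(k+1) − (1)·f(k) = k**3 + 2*k**2 + 15*k/4 + 3/4.
Bound: deg f ≤ 2.
A polynomial solution: f(k) = (4*k**2 - 4*k + 3)/4.
Then R = B(k−1)f/C = (4*k**2 - 4*k + 3)/(4*k**3 + 8*k**2 + 15*k + 3), so s_k = R(k)·t_k = -(4*k**2 - 4*k + 3)*factorial(k + 1).
s_(k+1) − s_k = -(4*k**3 + 8*k**2 + 15*k + 3)*factorial(k + 1) = t_k.

Yes. s_k = -(4*k**2 - 4*k + 3)*factorial(k + 1).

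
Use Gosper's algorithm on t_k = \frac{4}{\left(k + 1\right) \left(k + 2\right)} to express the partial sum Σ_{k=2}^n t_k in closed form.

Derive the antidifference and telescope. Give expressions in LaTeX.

S(n) = \frac{4 \left(n - 1\right)}{3 \left(n + 2\right)}

Step 1: r(k) = (k + 1)/(k + 3).
Gosper form: A/B · C(k+1)/C(k) with A=k + 1, B=k + 3, C=1.
f must satisfy (k + 1)·f(k+1) − (k + 2)·f(k) = 1.
deg f ≤ 1 (via 1,1,0).
A polynomial solution: f(k) = k.
Get s_k = R·t_k = 4*k/(k + 1) with R(k) = B(k−1)f(k)/C(k) = k*(k + 2).
Check: Δs_k = 4/(k**2 + 3*k + 2). ✓
Σ_(k=2)^n t_k = s_(n+1) − s_(2) = (4*(n + 1)/(n + 2)) − (8/3), i.e. 4*(n - 1)/(3*(n + 2)).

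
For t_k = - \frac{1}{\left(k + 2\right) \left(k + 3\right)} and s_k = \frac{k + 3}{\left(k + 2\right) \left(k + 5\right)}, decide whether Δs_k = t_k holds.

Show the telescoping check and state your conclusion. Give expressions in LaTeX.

Invalid: residual \frac{4 \left(k + 4\right)}{k^{4} + 16 k^{3} + 91 k^{2} + 216 k + 180} ≠ 0.

s_(k+1) = (k + 4)/((k + 3)*(k + 6))
s_(k+1) − s_k = (-k**2 - 7*k - 14)/(k**4 + 16*k**3 + 91*k**2 + 216*k + 180)
(s_(k+1) − s_k) − t_k = 4*(k + 4)/(k**4 + 16*k**3 + 91*k**2 + 216*k + 180)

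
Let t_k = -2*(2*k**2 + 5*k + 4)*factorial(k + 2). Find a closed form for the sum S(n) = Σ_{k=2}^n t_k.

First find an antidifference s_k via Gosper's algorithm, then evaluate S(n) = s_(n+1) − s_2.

S(n) = -4*n*factorial(n + 3) - 2*factorial(n + 3) + 144

t_(k+1)/t_k = (k + 3)*(5*k + 2*(k + 1)**2 + 9)/(2*k**2 + 5*k + 4).
Take A(k)=k + 3, B(k)=1, C(k)=k**2 + 5*k/2 + 2.
Set up (k + 3)·f(k+1) − (1)·f(k) − (k**2 + 5*k/2 + 2) = 0.
From deg A=1, deg B=0, deg C=2: d=1.
A polynomial solution: f(k) = (2*k - 1)/2.
So s_k = (B(k−1)f/C)·t_k = ((2*k - 1)/(2*k**2 + 5*k + 4))·t_k = -2*(2*k - 1)*factorial(k + 2).
Check: Δs_k = -2*(2*k**2 + 5*k + 4)*factorial(k + 2). ✓
Telescope: S(n) = s_(n+1) − s_(2) = -2*(2*n + 1)*factorial(n + 3) − (-144) = -4*n*factorial(n + 3) - 2*factorial(n + 3) + 144.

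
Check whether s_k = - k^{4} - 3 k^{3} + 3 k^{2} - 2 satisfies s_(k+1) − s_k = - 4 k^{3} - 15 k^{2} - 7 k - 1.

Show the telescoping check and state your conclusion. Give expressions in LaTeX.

s_(k+1) = -(k + 1)**4 - 3*(k + 1)**3 + 3*(k + 1)**2 - 2
s_(k+1) − s_k = -4*k**3 - 15*k**2 - 7*k - 1
(s_(k+1) − s_k) − t_k = 0

valid (s_(k+1) − s_k reduces to t_k)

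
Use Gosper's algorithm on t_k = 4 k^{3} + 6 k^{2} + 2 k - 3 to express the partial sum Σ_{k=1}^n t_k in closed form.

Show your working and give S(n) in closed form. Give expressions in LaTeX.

Step 1: r(k) = (4*k**3 + 18*k**2 + 26*k + 9)/(4*k**3 + 6*k**2 + 2*k - 3).
A = 1, B = 1, C = k**3 + 3*k**2/2 + k/2 - 3/4.
Key eq: (1)·f(k+1) = (1)·f(k) + (k**3 + 3*k**2/2 + k/2 - 3/4).
deg f ≤ 4 (via 0,0,3).
Match coefficients ⇒ f(k) = k*(k**3 - k - 3)/4.
So s_k = (B(k−1)f/C)·t_k = (k*(k**3 - k - 3)/((2*k - 1)*(2*k**2 + 4*k + 3)))·t_k = k*(k**3 - k - 3).
Δs = 4*k**3 + 6*k**2 + 2*k - 3, as required.
Telescope: S(n) = s_(n+1) − s_(1) = n**4 + 4*n**3 + 5*n**2 - n - 3 − (-3) = n*(n**3 + 4*n**2 + 5*n - 1).

S(n) = n \left(n^{3} + 4 n^{2} + 5 n - 1\right)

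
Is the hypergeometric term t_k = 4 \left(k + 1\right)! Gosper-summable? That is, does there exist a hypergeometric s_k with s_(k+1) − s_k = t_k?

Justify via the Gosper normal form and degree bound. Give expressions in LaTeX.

No — key equation has no polynomial f.

Ratio r(k) = k + 2.
Factor: A=k + 2; B=1; C=1.
f must satisfy (k + 2)·f(k+1) − (1)·f(k) = 1.
From deg A=1, deg B=0, deg C=0: d=-1.
Negative degree bound (-1): no f exists, t_k not Gosper-summable.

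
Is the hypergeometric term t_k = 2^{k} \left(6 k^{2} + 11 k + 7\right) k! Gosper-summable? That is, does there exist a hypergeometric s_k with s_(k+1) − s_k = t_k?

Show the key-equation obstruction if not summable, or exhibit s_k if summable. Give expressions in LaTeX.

r(k) = 2*(6*k**3 + 29*k**2 + 47*k + 24)/(6*k**2 + 11*k + 7) after simplifying.
Normal form (A,B,C) = (2*k + 2, 1, k**2 + 11*k/6 + 7/6).
Need (2*k + 2)·f(k+1) − (1)·f(k) = k**2 + 11*k/6 + 7/6.
Degrees (1,0,2) ⇒ d ≤ 1.
Solve for f: f(k) = (3*k + 1)/6 (degree 1 ≤ 1).
Then R = B(k−1)f/C = (3*k + 1)/(6*k**2 + 11*k + 7), so s_k = R(k)·t_k = 2**k*(3*k + 1)*factorial(k).
Verify: 2**k*(6*k**2 + 11*k + 7)*factorial(k) matches t_k.

Yes. s_k = 2^{k} \left(3 k + 1\right) k!.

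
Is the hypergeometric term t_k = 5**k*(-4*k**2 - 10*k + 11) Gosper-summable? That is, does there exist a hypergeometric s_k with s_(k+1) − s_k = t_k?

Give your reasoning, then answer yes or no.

t_(k+1)/t_k = 5*(4*k**2 + 18*k + 3)/(4*k**2 + 10*k - 11).
Take A(k)=5, B(k)=1, C(k)=k**2 + 5*k/2 - 11/4.
Set up (5)·f(k+1) − (1)·f(k) − (k**2 + 5*k/2 - 11/4) = 0.
Degrees (0,0,2) ⇒ d ≤ 2.
A polynomial solution: f(k) = (k - 2)*(k + 2)/4.
Then R = B(k−1)f/C = (k - 2)*(k + 2)/(4*k**2 + 10*k - 11), so s_k = R(k)·t_k = 5**k*(4 - k**2).
Verify: 5**k*(-4*k**2 - 10*k + 11) matches t_k.

Yes. s_k = 5**k*(4 - k**2).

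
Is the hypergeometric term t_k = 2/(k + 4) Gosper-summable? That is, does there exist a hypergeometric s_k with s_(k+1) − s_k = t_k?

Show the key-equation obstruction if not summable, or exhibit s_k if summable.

Step 1: r(k) = (k + 4)/(k + 5).
A = k + 4, B = k + 5, C = 1.
Need (k + 4)·f(k+1) − (k + 4)·f(k) = 1.
deg f ≤ 0 (via 1,1,0).
Generic f = c0 gives residual -1; -1 = 0 cannot hold, so t_k is not Gosper-summable.

No. Not Gosper-summable.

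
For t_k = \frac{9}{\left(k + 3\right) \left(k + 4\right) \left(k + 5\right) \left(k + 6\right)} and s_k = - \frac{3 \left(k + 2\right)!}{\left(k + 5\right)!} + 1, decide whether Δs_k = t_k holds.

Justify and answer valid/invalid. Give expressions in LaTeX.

Valid — Δs_k = t_k.

s_(k+1) = -3*factorial(k + 3)/factorial(k + 6) + 1
s_(k+1) − s_k = 9/((k + 3)*(k + 4)*(k + 5)*(k + 6))
(s_(k+1) − s_k) − t_k = 0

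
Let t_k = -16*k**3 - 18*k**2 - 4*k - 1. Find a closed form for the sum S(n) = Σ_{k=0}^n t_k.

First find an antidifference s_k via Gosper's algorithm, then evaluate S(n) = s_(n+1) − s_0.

Ratio r(k) = (16*k**3 + 66*k**2 + 88*k + 39)/(16*k**3 + 18*k**2 + 4*k + 1).
Gosper form: A/B · C(k+1)/C(k) with A=1, B=1, C=k**3 + 9*k**2/8 + k/4 + 1/16.
Solve (1)·f(k+1) − (1)·f(k) = k**3 + 9*k**2/8 + k/4 + 1/16.
Degrees (0,0,3) ⇒ d ≤ 4.
Solving with deg f ≤ 4: f(k) = k*(4*k**3 - 2*k**2 - 3*k + 2)/16.
Get s_k = R·t_k = k*(-4*k**3 + 2*k**2 + 3*k - 2) with R(k) = B(k−1)f(k)/C(k) = k*(4*k**3 - 2*k**2 - 3*k + 2)/(16*k**3 + 18*k**2 + 4*k + 1).
Check: Δs_k = -16*k**3 - 18*k**2 - 4*k - 1. ✓
Evaluate: s_(n+1) = -4*n**4 - 14*n**3 - 15*n**2 - 6*n - 1; subtract s_(0) = 0 ⇒ S(n) = -4*n**4 - 14*n**3 - 15*n**2 - 6*n - 1.

S(n) = -4*n**4 - 14*n**3 - 15*n**2 - 6*n - 1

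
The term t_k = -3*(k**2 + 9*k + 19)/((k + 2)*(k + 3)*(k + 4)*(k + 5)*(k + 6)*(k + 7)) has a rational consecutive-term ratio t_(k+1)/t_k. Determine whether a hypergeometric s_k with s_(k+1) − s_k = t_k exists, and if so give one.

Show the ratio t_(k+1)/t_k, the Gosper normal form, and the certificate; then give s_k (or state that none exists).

s_k = k*(-k**2 - 12*k - 44)/(48*(k**3 + 12*k**2 + 44*k + 48))

The ratio is (k + 2)*(9*k + (k + 1)**2 + 28)/((k + 8)*(k**2 + 9*k + 19)).
Take A(k)=k + 2, B(k)=k + 8, C(k)=k**2 + 9*k + 19.
Need (k + 2)·f(k+1) − (k + 7)·f(k) = k**2 + 9*k + 19.
Bound: deg f ≤ 5.
Solve for f: f(k) = k*(k + 3)*(k + 5)*(k**2 + 12*k + 44)/144 (degree 5 ≤ 5).
R(k) = B(k−1)·f(k)/C(k) = k*(k + 3)*(k + 5)*(k + 7)*(k**2 + 12*k + 44)/(144*(k**2 + 9*k + 19)); s_k = R·t_k = k*(-k**2 - 12*k - 44)/(48*(k**3 + 12*k**2 + 44*k + 48)).
s_(k+1) − s_k = 3*(-k**2 - 9*k - 19)/(k**6 + 27*k**5 + 295*k**4 + 1665*k**3 + 5104*k**2 + 8028*k + 5040) = t_k.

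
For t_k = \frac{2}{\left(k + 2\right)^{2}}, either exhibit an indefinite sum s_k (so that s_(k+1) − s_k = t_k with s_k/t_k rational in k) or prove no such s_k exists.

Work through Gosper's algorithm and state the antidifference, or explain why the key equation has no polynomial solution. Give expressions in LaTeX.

no hypergeometric antidifference exists

t_(k+1)/t_k = (k + 2)**2/(k + 3)**2.
So A=k**2 + 4*k + 4 and B=k**2 + 6*k + 9, with C=1.
Set up (k**2 + 4*k + 4)·f(k+1) − (k**2 + 4*k + 4)·f(k) − (1) = 0.
From deg A=2, deg B=2, deg C=0: d=0.
Generic f = c0 gives residual -1; -1 = 0 cannot hold, so t_k is not Gosper-summable.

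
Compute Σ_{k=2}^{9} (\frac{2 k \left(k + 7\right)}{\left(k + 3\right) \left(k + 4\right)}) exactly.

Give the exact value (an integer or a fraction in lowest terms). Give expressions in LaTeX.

r(k) = (k + 1)*(k + 3)*(k + 8)/(k*(k + 5)*(k + 7)) after simplifying.
Take A(k)=k + 3, B(k)=k + 5, C(k)=k**2 + 7*k.
Set up (k + 3)·f(k+1) − (k + 4)·f(k) − (k**2 + 7*k) = 0.
deg f ≤ 2 (via 1,1,2).
Solve for f: f(k) = k*(k - 1) (degree 2 ≤ 2).
Then R = B(k−1)f/C = (k - 1)*(k + 4)/(k + 7), so s_k = R(k)·t_k = 2*k*(k - 1)/(k + 3).
Δs = 2*k*(k + 7)/(k**2 + 7*k + 12), as required.
Evaluate s at k=10 and k=2: 180/13 and 4/5; difference 848/65.

Σ = 848/65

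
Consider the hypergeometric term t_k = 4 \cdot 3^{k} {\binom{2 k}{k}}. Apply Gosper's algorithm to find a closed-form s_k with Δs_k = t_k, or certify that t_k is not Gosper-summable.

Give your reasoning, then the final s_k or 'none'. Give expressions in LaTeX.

none — t_k is not Gosper-summable

Compute t_(k+1)/t_k: get 6*(2*k + 1)/(k + 1).
Gosper form: A/B · C(k+1)/C(k) with A=12*k + 6, B=k + 1, C=1.
Solve (12*k + 6)·f(k+1) − (k)·f(k) = 1.
Degrees (1,1,0) ⇒ d ≤ -1.
Bound -1 < 0, so the key equation has no polynomial solution.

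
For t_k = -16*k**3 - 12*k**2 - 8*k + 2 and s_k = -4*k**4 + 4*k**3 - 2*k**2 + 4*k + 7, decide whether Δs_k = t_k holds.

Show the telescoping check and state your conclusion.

s_(k+1) = -4*k**4 - 12*k**3 - 14*k**2 - 4*k + 9
s_(k+1) − s_k = -16*k**3 - 12*k**2 - 8*k + 2
(s_(k+1) − s_k) − t_k = 0

valid; difference matches t_k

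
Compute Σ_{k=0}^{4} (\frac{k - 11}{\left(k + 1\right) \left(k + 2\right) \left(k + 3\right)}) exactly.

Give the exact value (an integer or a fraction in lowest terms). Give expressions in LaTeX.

Ratio r(k) = (k - 10)*(k + 1)/((k - 11)*(k + 4)).
Gosper form: A/B · C(k+1)/C(k) with A=k + 1, B=k + 4, C=k - 11.
f must satisfy (k + 1)·f(k+1) − (k + 3)·f(k) = k - 11.
d = 2 from the (1,1,1) case.
Solving with deg f ≤ 2: f(k) = -k*(5*k + 17)/2.
Then R = B(k−1)f/C = -k*(k + 3)*(5*k + 17)/(2*(k - 11)), so s_k = R(k)·t_k = k*(-5*k - 17)/(2*(k + 1)*(k + 2)).
Verify: (k - 11)/(k**3 + 6*k**2 + 11*k + 6) matches t_k.
Sum = s_(5) − s_(0); s_(5) = -5/2, s_(0) = 0 ⇒ -5/2.

Σ = -5/2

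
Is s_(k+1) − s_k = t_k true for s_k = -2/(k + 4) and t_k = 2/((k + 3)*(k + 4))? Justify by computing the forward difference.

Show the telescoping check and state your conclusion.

s_(k+1) = -2/(k + 5)
s_(k+1) − s_k = 2/((k + 4)*(k + 5))
(s_(k+1) − s_k) − t_k = -4/(k**3 + 12*k**2 + 47*k + 60)

Invalid: residual -4/(k**3 + 12*k**2 + 47*k + 60) ≠ 0.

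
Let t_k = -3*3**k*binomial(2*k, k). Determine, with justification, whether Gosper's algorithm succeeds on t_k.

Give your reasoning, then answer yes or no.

r(k) = 6*(2*k + 1)/(k + 1) after simplifying.
Take A(k)=12*k + 6, B(k)=k + 1, C(k)=1.
Solve (12*k + 6)·f(k+1) − (k)·f(k) = 1.
d = -1 from the (1,1,0) case.
deg f ≤ -1 is impossible — no certificate.

No — key equation has no polynomial f.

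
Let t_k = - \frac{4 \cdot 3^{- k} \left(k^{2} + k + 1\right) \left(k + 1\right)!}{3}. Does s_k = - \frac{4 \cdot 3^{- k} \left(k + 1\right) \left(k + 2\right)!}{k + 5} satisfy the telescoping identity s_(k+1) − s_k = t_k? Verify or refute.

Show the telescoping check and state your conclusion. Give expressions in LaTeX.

s_(k+1) = -4*(k + 2)*factorial(k + 3)/(3*3**k*(k + 6))
s_(k+1) − s_k = -4*(k**3 + 7*k**2 + 10*k + 12)*factorial(k + 2)/(3*3**k*(k + 5)*(k + 6))
(s_(k+1) − s_k) − t_k = 4*(k**3 + 6*k**2 + 3*k + 2)*factorial(k + 1)/(3**k*(k + 5)*(k + 6))

Invalid: residual \frac{4 \cdot 3^{- k} \left(k^{3} + 6 k^{2} + 3 k + 2\right) \left(k + 1\right)!}{\left(k + 5\right) \left(k + 6\right)} ≠ 0.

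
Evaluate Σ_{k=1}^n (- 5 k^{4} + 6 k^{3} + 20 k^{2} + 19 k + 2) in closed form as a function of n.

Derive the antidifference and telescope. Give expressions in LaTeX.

S(n) = n \left(- n^{4} - n^{3} + 8 n^{2} + 21 n + 15\right)

The ratio is (5*k**4 + 14*k**3 - 8*k**2 - 57*k - 42)/(5*k**4 - 6*k**3 - 20*k**2 - 19*k - 2).
Take A(k)=1, B(k)=1, C(k)=k**4 - 6*k**3/5 - 4*k**2 - 19*k/5 - 2/5.
f must satisfy (1)·f(k+1) − (1)·f(k) = k**4 - 6*k**3/5 - 4*k**2 - 19*k/5 - 2/5.
From deg A=0, deg B=0, deg C=4: d=5.
Coefficient equations give f(k) = k*(k**4 - 4*k**3 - 2*k**2 - k + 4)/5.
So s_k = (B(k−1)f/C)·t_k = (k*(k**4 - 4*k**3 - 2*k**2 - k + 4)/(5*k**4 - 6*k**3 - 20*k**2 - 19*k - 2))·t_k = k*(-k**4 + 4*k**3 + 2*k**2 + k - 4).
Check: Δs_k = -5*k**4 + 6*k**3 + 20*k**2 + 19*k + 2. ✓
Evaluate: s_(n+1) = -n**5 - n**4 + 8*n**3 + 21*n**2 + 15*n + 2; subtract s_(1) = 2 ⇒ S(n) = n*(-n**4 - n**3 + 8*n**2 + 21*n + 15).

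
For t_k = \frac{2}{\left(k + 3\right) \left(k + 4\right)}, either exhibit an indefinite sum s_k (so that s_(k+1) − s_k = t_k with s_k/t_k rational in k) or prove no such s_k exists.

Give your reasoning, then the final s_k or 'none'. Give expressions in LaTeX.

The ratio is (k + 3)/(k + 5).
Gosper form: A/B · C(k+1)/C(k) with A=k + 3, B=k + 5, C=1.
Set up (k + 3)·f(k+1) − (k + 4)·f(k) − (1) = 0.
Bound: deg f ≤ 1.
Solve for f: f(k) = k/3 (degree 1 ≤ 1).
Certificate R = B(k−1)f/C = k*(k + 4)/3 gives s_k = 2*k/(3*(k + 3)).
Verify: 2/(k**2 + 7*k + 12) matches t_k.

s_k = \frac{2 k}{3 \left(k + 3\right)}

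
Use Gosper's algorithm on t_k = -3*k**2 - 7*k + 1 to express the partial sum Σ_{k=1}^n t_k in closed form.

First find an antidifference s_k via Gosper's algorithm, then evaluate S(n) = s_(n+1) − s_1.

Step 1: r(k) = (3*k**2 + 13*k + 9)/(3*k**2 + 7*k - 1).
So A=1 and B=1, with C=k**2 + 7*k/3 - 1/3.
Key eq: (1)·f(k+1) = (1)·f(k) + (k**2 + 7*k/3 - 1/3).
Degrees (0,0,2) ⇒ d ≤ 3.
Match coefficients ⇒ f(k) = k*(k**2 + 2*k - 4)/3.
Then R = B(k−1)f/C = k*(k**2 + 2*k - 4)/(3*k**2 + 7*k - 1), so s_k = R(k)·t_k = k*(-k**2 - 2*k + 4).
Δs = -3*k**2 - 7*k + 1, as required.
Evaluate: s_(n+1) = -n**3 - 5*n**2 - 3*n + 1; subtract s_(1) = 1 ⇒ S(n) = n*(-n**2 - 5*n - 3).

S(n) = n*(-n**2 - 5*n - 3)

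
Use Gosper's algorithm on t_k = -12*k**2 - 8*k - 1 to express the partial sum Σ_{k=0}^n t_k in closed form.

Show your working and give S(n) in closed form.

r(k) = (12*k**2 + 32*k + 21)/(12*k**2 + 8*k + 1) after simplifying.
Take A(k)=1, B(k)=1, C(k)=k**2 + 2*k/3 + 1/12.
Set up (1)·f(k+1) − (1)·f(k) − (k**2 + 2*k/3 + 1/12) = 0.
From deg A=0, deg B=0, deg C=2: d=3.
Match coefficients ⇒ f(k) = k*(4*k**2 - 2*k - 1)/12.
Then R = B(k−1)f/C = k*(4*k**2 - 2*k - 1)/((2*k + 1)*(6*k + 1)), so s_k = R(k)·t_k = k*(-4*k**2 + 2*k + 1).
Δs = -12*k**2 - 8*k - 1, as required.
Σ_(k=0)^n t_k = s_(n+1) − s_(0) = (-4*n**3 - 10*n**2 - 7*n - 1) − (0), i.e. -4*n**3 - 10*n**2 - 7*n - 1.

S(n) = -4*n**3 - 10*n**2 - 7*n - 1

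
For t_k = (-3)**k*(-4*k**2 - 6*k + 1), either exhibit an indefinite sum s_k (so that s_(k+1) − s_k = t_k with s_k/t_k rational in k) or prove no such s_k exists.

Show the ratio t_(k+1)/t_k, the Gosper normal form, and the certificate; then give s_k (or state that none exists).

Compute t_(k+1)/t_k: get 3*(-4*k**2 - 14*k - 9)/(4*k**2 + 6*k - 1).
Gosper form: A/B · C(k+1)/C(k) with A=-3, B=1, C=k**2 + 3*k/2 - 1/4.
Set up (-3)·f(k+1) − (1)·f(k) − (k**2 + 3*k/2 - 1/4) = 0.
Bound: deg f ≤ 2.
A polynomial solution: f(k) = -(k - 1)*(k + 1)/4.
Get s_k = R·t_k = (-3)**k*(k**2 - 1) with R(k) = B(k−1)f(k)/C(k) = -(k - 1)*(k + 1)/(4*k**2 + 6*k - 1).
Δs = (-3)**k*(-4*k**2 - 6*k + 1), as required.

s_k = (-3)**k*(k**2 - 1)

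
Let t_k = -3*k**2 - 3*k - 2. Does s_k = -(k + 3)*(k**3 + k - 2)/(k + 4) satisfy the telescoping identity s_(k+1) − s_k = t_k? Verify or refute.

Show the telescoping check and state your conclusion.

s_(k+1) = -(k + 4)*(k + (k + 1)**3 - 1)/(k + 5)
s_(k+1) − s_k = (-3*k**4 - 28*k**3 - 74*k**2 - 65*k - 30)/(k**2 + 9*k + 20)
(s_(k+1) − s_k) − t_k = (2*k**3 + 15*k**2 + 13*k + 10)/(k**2 + 9*k + 20)

Invalid: residual (2*k**3 + 15*k**2 + 13*k + 10)/(k**2 + 9*k + 20) ≠ 0.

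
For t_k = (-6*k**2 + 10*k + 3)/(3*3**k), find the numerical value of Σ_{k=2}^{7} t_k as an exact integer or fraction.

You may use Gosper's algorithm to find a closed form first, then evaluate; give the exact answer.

Σ = -4928/6561

t_(k+1)/t_k = (6*k**2 + 2*k - 7)/(3*(6*k**2 - 10*k - 3)).
A = 1/3, B = 1, C = k**2 - 5*k/3 - 1/2.
Need (1/3)·f(k+1) − (1)·f(k) = k**2 - 5*k/3 - 1/2.
Bound: deg f ≤ 2.
Coefficient equations give f(k) = -(k - 1)*(3*k + 1)/2.
Then R = B(k−1)f/C = -3*(k - 1)*(3*k + 1)/(6*k**2 - 10*k - 3), so s_k = R(k)·t_k = (3*k**2 - 2*k - 1)/3**k.
s_(k+1) − s_k = (-6*k**2 + 10*k + 3)/(3*3**k) = t_k.
Σ_(k=2)^(7) t_k = s_(8) − s_(2) = 175/6561 − (7/9) = -4928/6561.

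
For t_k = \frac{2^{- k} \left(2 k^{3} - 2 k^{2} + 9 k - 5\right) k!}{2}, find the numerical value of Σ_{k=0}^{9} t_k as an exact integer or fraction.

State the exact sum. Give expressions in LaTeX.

Σ = 2310513/4

Step 1: r(k) = (2*k**4 + 6*k**3 + 15*k**2 + 15*k + 4)/(2*(2*k**3 - 2*k**2 + 9*k - 5)).
Factor: A=k/2 + 1/2; B=1; C=k**3 - k**2 + 9*k/2 - 5/2.
Key eq: (k/2 + 1/2)·f(k+1) = (1)·f(k) + (k**3 - k**2 + 9*k/2 - 5/2).
d = 2 from the (1,0,3) case.
Match coefficients ⇒ f(k) = 2*k**2 - 4*k + 3.
R(k) = B(k−1)·f(k)/C(k) = 2*(2*k**2 - 4*k + 3)/(2*k**3 - 2*k**2 + 9*k - 5); s_k = R·t_k = (2*k**2 - 4*k + 3)*factorial(k)/2**k.
Δs = (2*k**3 - 2*k**2 + 9*k - 5)*factorial(k)/(2*2**k), as required.
Evaluate s at k=10 and k=0: 2310525/4 and 3; difference 2310513/4.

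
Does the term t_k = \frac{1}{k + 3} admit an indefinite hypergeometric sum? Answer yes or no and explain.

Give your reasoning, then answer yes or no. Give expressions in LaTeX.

The ratio is (k + 3)/(k + 4).
Take A(k)=k + 3, B(k)=k + 4, C(k)=1.
Key eq: (k + 3)·f(k+1) = (k + 3)·f(k) + (1).
Bound: deg f ≤ 0.
Generic f = c0 gives residual -1; -1 = 0 cannot hold, so t_k is not Gosper-summable.

No. Not Gosper-summable.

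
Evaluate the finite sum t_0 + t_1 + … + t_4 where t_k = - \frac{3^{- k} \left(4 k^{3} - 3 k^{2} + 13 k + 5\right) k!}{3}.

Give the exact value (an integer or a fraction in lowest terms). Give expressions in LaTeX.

Compute t_(k+1)/t_k: get (4*k**4 + 13*k**3 + 28*k**2 + 38*k + 19)/(3*(4*k**3 - 3*k**2 + 13*k + 5)).
A = k/3 + 1/3, B = 1, C = k**3 - 3*k**2/4 + 13*k/4 + 5/4.
Key eq: (k/3 + 1/3)·f(k+1) = (1)·f(k) + (k**3 - 3*k**2/4 + 13*k/4 + 5/4).
Bound: deg f ≤ 2.
A polynomial solution: f(k) = 3*(4*k**2 - 3*k - 2)/4.
Get s_k = R·t_k = (-4*k**2 + 3*k + 2)*factorial(k)/3**k with R(k) = B(k−1)f(k)/C(k) = 3*(4*k**2 - 3*k - 2)/(4*k**3 - 3*k**2 + 13*k + 5).
Verify: -(4*k**3 - 3*k**2 + 13*k + 5)*factorial(k)/(3*3**k) matches t_k.
Telescoping: Σ = s_(5) − s_(0) = -3320/81 − (2) = -3482/81.

Σ = -3482/81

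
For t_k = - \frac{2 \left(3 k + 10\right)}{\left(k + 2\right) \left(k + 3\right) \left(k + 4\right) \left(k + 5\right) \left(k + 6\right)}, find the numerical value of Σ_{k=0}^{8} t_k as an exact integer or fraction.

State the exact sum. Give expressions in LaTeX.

Ratio r(k) = (k + 2)*(3*k + 13)/((k + 7)*(3*k + 10)).
Gosper form: A/B · C(k+1)/C(k) with A=k + 2, B=k + 7, C=k + 10/3.
Solve (k + 2)·f(k+1) − (k + 6)·f(k) = k + 10/3.
d = 4 from the (1,1,1) case.
Match coefficients ⇒ f(k) = k*(k + 3)*(k**2 + 11*k + 38)/120.
So s_k = (B(k−1)f/C)·t_k = (k*(k + 3)*(k + 6)*(k**2 + 11*k + 38)/(40*(3*k + 10)))·t_k = k*(-k**2 - 11*k - 38)/(20*(k**3 + 11*k**2 + 38*k + 40)).
Verify: 2*(-3*k - 10)/(k**5 + 20*k**4 + 155*k**3 + 580*k**2 + 1044*k + 720) matches t_k.
Telescoping: Σ = s_(9) − s_(0) = -981/20020 − (0) = -981/20020.

Σ = -981/20020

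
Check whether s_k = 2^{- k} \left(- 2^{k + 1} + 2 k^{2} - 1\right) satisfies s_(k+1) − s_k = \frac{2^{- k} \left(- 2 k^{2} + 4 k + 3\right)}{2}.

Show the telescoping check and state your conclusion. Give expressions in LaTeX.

s_(k+1) = -2 + (k + 1)**2/2**k - 1/(2*2**k)
s_(k+1) − s_k = (-2*k**2 + 4*k + 3)/(2*2**k)
(s_(k+1) − s_k) − t_k = 0

valid; difference matches t_k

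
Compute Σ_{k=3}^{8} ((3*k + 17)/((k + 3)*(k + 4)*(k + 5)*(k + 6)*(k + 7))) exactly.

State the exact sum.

Σ = 109/49140

r(k) = (k + 3)*(3*k + 20)/((k + 8)*(3*k + 17)) after simplifying.
Normal form (A,B,C) = (k + 3, k + 8, k + 17/3).
Need (k + 3)·f(k+1) − (k + 7)·f(k) = k + 17/3.
d = 4 from the (1,1,1) case.
Solve for f: f(k) = k*(k + 5)*(k**2 + 13*k + 54)/216 (degree 4 ≤ 4).
Certificate R = B(k−1)f/C = k*(k + 5)*(k + 7)*(k**2 + 13*k + 54)/(72*(3*k + 17)) gives s_k = k*(k**2 + 13*k + 54)/(72*(k**3 + 13*k**2 + 54*k + 72)).
Verify: (3*k + 17)/(k**5 + 25*k**4 + 245*k**3 + 1175*k**2 + 2754*k + 2520) matches t_k.
Sum = s_(9) − s_(3); s_(9) = 7/520, s_(3) = 17/1512 ⇒ 109/49140.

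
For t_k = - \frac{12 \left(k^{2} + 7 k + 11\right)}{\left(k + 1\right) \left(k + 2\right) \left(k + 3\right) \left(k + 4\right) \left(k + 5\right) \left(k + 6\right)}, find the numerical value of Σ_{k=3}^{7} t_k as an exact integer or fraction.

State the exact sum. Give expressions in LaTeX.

Σ = -365/20592

t_(k+1)/t_k = (k + 1)*(7*k + (k + 1)**2 + 18)/((k + 7)*(k**2 + 7*k + 11)).
So A=k + 1 and B=k + 7, with C=k**2 + 7*k + 11.
Key eq: (k + 1)·f(k+1) = (k + 6)·f(k) + (k**2 + 7*k + 11).
Bound: deg f ≤ 5.
Solving with deg f ≤ 5: f(k) = k*(k + 2)*(k + 4)*(k**2 + 9*k + 23)/45.
So s_k = (B(k−1)f/C)·t_k = (k*(k + 2)*(k + 4)*(k + 6)*(k**2 + 9*k + 23)/(45*(k**2 + 7*k + 11)))·t_k = 4*k*(-k**2 - 9*k - 23)/(15*(k**3 + 9*k**2 + 23*k + 15)).
Verify: 12*(-k**2 - 7*k - 11)/(k**6 + 21*k**5 + 175*k**4 + 735*k**3 + 1624*k**2 + 1764*k + 720) matches t_k.
Telescoping: Σ = s_(8) − s_(3) = -1696/6435 − (-59/240) = -365/20592.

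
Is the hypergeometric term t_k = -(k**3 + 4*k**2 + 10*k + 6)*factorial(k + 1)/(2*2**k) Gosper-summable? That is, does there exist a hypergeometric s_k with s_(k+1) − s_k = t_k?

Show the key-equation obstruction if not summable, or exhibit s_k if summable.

Yes. s_k = -(k**2 + 2*k + 3)*factorial(k + 1)/2**k.

Ratio r(k) = (k**4 + 9*k**3 + 35*k**2 + 63*k + 42)/(2*(k**3 + 4*k**2 + 10*k + 6)).
Take A(k)=k/2 + 1, B(k)=1, C(k)=k**3 + 4*k**2 + 10*k + 6.
Solve (k/2 + 1)·f(k+1) − (1)·f(k) = k**3 + 4*k**2 + 10*k + 6.
deg f ≤ 2 (via 1,0,3).
Coefficient equations give f(k) = 2*(k**2 + 2*k + 3).
Get s_k = R·t_k = -(k**2 + 2*k + 3)*factorial(k + 1)/2**k with R(k) = B(k−1)f(k)/C(k) = 2*(k**2 + 2*k + 3)/(k**3 + 4*k**2 + 10*k + 6).
s_(k+1) − s_k = -(k**3 + 4*k**2 + 10*k + 6)*factorial(k + 1)/(2*2**k) = t_k.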